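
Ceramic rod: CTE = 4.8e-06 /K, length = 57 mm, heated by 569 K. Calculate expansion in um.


dL = 4.8e-06 * 57 * 569 * 1000 = 155.678 um

155.678


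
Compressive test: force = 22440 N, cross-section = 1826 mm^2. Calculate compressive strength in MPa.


CS = 22440 / 1826 = 12.3 MPa

12.3


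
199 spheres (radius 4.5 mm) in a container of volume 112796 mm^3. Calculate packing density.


V_sphere = 4/3*pi*4.5^3 = 381.7035 mm^3
Total V = 199*381.7035 = 75958.9965 mm^3
PD = 75958.9965 / 112796 = 0.673

0.673


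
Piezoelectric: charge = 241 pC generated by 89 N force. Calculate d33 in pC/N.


d33 = 241 / 89 = 2.7 pC/N

2.7


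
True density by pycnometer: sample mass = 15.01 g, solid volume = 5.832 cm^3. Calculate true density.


TD = 15.01 / 5.832 = 2.574 g/cm^3

2.574


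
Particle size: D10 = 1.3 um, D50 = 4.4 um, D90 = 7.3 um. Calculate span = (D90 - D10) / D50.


Span = (7.3 - 1.3) / 4.4 = 6.0 / 4.4 = 1.364

1.364


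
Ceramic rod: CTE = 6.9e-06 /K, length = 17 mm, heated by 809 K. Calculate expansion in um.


dL = 6.9e-06 * 17 * 809 * 1000 = 94.896 um

94.896


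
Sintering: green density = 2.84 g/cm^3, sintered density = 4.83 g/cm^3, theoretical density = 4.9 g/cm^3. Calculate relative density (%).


Relative = 4.83 / 4.9 * 100 = 98.6%

98.6


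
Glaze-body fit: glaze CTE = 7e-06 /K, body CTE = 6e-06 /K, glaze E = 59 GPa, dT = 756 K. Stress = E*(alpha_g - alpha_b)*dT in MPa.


Stress = 59*1000*(7e-06 - 6e-06)*756 = 44.6 MPa

44.6


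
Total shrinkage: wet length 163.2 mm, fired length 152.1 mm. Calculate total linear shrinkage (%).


TS = (163.2 - 152.1) / 163.2 * 100 = 6.8%

6.8


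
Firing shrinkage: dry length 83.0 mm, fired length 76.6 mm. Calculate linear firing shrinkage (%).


FS = (83.0 - 76.6) / 83.0 * 100 = 7.71%

7.71


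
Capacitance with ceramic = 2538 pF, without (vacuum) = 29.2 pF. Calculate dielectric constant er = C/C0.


er = 2538 / 29.2 = 86.92

86.92


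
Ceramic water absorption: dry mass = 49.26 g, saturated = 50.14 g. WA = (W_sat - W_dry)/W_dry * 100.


WA = (50.14 - 49.26) / 49.26 * 100 = 1.79%

1.79


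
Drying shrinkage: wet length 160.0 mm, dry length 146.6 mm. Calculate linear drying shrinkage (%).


DS = (160.0 - 146.6) / 160.0 * 100 = 8.38%

8.38


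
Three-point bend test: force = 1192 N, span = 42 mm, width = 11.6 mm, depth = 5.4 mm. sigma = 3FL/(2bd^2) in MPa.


sigma = 3*1192*42/(2*11.6*5.4^2) = 222.0 MPa

222.0


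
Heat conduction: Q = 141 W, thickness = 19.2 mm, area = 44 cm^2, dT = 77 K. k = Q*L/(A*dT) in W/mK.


k = 141*19.2/1000/(44/10000*77) = 7.99 W/mK

7.99


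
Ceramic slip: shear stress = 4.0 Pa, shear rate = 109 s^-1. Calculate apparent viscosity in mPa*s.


eta = tau/gamma * 1000 = 4.0/109 * 1000 = 36.7 mPa*s

36.7


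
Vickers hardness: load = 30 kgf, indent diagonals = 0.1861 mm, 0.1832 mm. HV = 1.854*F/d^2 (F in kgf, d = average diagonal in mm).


d_avg = (0.1861+0.1832)/2 = 0.18465 mm
HV = 1.854*30/0.18465^2 = 1631

1631


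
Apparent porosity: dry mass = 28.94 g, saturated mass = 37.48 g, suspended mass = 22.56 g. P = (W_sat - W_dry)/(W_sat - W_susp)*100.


P = (37.48 - 28.94) / (37.48 - 22.56) * 100 = 8.54 / 14.92 * 100 = 57.2%

57.2


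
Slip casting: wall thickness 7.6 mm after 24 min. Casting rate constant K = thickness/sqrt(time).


K = 7.6 / sqrt(24) = 7.6 / 4.899 = 1.551 mm/min^0.5

1.551


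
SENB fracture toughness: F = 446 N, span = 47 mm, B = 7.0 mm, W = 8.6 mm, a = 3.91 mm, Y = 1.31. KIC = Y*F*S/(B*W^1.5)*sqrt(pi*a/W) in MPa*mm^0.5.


KIC = 1.31*446*47/(7.0*8.6^1.5)*sqrt(pi*3.91/8.6) = 185.9

185.9


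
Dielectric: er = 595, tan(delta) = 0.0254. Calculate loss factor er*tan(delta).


Loss = 595 * 0.0254 = 15.113

15.113


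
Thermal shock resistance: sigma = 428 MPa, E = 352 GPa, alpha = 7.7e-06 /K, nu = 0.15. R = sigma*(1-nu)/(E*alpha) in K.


R = 428*(1-0.15)/(352*1000*7.7e-06) = 134 K

134


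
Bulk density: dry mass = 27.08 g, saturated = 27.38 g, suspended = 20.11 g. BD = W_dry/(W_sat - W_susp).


BD = 27.08 / (27.38 - 20.11) = 27.08 / 7.27 = 3.725 g/cm^3

3.725


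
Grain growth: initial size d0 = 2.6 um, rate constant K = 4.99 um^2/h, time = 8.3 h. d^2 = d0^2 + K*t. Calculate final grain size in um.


d^2 = 2.6^2 + 4.99*8.3 = 48.177
d = sqrt(48.177) = 6.94 um

6.94


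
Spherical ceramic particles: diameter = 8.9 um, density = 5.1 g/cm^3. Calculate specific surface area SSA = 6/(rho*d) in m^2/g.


SSA = 6 / (5.1 * 8.9) = 0.132 m^2/g

0.132


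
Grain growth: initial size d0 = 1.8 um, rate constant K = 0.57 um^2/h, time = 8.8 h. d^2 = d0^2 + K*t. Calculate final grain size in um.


d^2 = 1.8^2 + 0.57*8.8 = 8.256
d = sqrt(8.256) = 2.87 um

2.87


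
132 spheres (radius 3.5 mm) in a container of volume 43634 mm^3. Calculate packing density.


V_sphere = 4/3*pi*3.5^3 = 179.5944 mm^3
Total V = 132*179.5944 = 23706.4608 mm^3
PD = 23706.4608 / 43634 = 0.543

0.543


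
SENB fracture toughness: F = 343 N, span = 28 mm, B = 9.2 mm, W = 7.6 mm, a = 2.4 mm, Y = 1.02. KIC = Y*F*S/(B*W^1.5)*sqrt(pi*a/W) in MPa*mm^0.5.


KIC = 1.02*343*28/(9.2*7.6^1.5)*sqrt(pi*2.4/7.6) = 50.62

50.62


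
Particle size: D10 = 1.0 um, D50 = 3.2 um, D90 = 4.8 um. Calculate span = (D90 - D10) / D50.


Span = (4.8 - 1.0) / 3.2 = 3.8 / 3.2 = 1.188

1.188


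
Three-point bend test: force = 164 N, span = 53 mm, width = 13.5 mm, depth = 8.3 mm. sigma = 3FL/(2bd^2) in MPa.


sigma = 3*164*53/(2*13.5*8.3^2) = 14.0 MPa

14.0


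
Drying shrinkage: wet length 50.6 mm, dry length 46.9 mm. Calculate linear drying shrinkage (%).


DS = (50.6 - 46.9) / 50.6 * 100 = 7.31%

7.31


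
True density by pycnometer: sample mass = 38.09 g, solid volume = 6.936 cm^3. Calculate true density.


TD = 38.09 / 6.936 = 5.492 g/cm^3

5.492


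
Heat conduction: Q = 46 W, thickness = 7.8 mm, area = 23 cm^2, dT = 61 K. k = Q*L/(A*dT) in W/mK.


k = 46*7.8/1000/(23/10000*61) = 2.56 W/mK

2.56


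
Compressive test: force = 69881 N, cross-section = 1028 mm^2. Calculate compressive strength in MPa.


CS = 69881 / 1028 = 68.0 MPa

68.0


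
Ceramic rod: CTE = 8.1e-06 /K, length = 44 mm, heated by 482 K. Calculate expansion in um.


dL = 8.1e-06 * 44 * 482 * 1000 = 171.785 um

171.785


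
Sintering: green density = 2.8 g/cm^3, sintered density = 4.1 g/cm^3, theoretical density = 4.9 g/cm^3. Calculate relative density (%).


Relative = 4.1 / 4.9 * 100 = 83.7%

83.7


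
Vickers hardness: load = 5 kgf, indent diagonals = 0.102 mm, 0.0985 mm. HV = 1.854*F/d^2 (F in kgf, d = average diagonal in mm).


d_avg = (0.102+0.0985)/2 = 0.10025 mm
HV = 1.854*5/0.10025^2 = 922

922


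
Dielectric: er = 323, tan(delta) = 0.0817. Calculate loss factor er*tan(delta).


Loss = 323 * 0.0817 = 26.389

26.389


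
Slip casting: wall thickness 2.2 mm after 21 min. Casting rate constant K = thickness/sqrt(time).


K = 2.2 / sqrt(21) = 2.2 / 4.5826 = 0.48 mm/min^0.5

0.48


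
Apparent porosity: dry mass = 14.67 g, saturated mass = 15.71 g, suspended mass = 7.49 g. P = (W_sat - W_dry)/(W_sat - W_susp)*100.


P = (15.71 - 14.67) / (15.71 - 7.49) * 100 = 1.04 / 8.22 * 100 = 12.7%

12.7


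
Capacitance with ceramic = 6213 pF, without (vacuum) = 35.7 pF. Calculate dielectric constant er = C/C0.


er = 6213 / 35.7 = 174.03

174.03


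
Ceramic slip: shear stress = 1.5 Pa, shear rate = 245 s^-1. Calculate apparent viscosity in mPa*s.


eta = tau/gamma * 1000 = 1.5/245 * 1000 = 6.1 mPa*s

6.1


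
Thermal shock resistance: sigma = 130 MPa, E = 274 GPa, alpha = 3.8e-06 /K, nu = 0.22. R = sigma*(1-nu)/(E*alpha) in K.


R = 130*(1-0.22)/(274*1000*3.8e-06) = 97 K

97


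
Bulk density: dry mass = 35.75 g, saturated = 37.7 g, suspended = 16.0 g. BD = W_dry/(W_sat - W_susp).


BD = 35.75 / (37.7 - 16.0) = 35.75 / 21.7 = 1.647 g/cm^3

1.647


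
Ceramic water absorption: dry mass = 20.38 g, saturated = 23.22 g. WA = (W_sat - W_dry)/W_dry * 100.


WA = (23.22 - 20.38) / 20.38 * 100 = 13.94%

13.94


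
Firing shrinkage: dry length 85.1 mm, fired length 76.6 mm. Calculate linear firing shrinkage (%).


FS = (85.1 - 76.6) / 85.1 * 100 = 9.99%

9.99


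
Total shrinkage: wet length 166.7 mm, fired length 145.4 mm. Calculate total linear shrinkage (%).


TS = (166.7 - 145.4) / 166.7 * 100 = 12.78%

12.78


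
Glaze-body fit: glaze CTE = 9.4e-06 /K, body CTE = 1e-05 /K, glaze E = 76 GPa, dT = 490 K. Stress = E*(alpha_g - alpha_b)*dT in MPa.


Stress = 76*1000*(9.4e-06 - 1e-05)*490 = -22.3 MPa

-22.3


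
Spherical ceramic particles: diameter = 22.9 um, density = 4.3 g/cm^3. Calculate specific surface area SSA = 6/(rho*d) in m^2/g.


SSA = 6 / (4.3 * 22.9) = 0.061 m^2/g

0.061


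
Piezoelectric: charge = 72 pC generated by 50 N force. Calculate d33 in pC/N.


d33 = 72 / 50 = 1.4 pC/N

1.4


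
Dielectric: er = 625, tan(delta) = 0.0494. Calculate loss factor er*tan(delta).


Loss = 625 * 0.0494 = 30.875

30.875


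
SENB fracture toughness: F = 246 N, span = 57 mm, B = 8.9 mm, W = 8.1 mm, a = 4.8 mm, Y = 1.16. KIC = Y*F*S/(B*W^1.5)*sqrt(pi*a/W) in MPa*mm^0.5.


KIC = 1.16*246*57/(8.9*8.1^1.5)*sqrt(pi*4.8/8.1) = 108.17

108.17


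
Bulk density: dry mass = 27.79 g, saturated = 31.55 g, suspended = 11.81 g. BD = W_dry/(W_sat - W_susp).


BD = 27.79 / (31.55 - 11.81) = 27.79 / 19.74 = 1.408 g/cm^3

1.408


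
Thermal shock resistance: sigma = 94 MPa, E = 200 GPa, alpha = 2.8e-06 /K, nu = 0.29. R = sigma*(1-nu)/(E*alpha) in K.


R = 94*(1-0.29)/(200*1000*2.8e-06) = 119 K

119


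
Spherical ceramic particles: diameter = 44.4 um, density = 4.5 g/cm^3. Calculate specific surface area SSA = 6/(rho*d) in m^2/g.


SSA = 6 / (4.5 * 44.4) = 0.03 m^2/g

0.03


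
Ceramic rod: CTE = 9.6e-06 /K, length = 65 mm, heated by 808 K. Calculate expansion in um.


dL = 9.6e-06 * 65 * 808 * 1000 = 504.192 um

504.192


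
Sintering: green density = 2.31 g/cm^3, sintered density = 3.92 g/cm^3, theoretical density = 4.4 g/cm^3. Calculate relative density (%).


Relative = 3.92 / 4.4 * 100 = 89.1%

89.1


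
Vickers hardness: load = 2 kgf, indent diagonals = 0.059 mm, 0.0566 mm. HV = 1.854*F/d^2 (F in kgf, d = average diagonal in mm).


d_avg = (0.059+0.0566)/2 = 0.0578 mm
HV = 1.854*2/0.0578^2 = 1110

1110


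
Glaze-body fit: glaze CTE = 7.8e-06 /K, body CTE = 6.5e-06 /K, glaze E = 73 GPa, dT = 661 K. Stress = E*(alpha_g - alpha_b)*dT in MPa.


Stress = 73*1000*(7.8e-06 - 6.5e-06)*661 = 62.7 MPa

62.7


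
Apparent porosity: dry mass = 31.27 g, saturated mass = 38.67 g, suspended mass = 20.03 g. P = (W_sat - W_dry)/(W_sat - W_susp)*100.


P = (38.67 - 31.27) / (38.67 - 20.03) * 100 = 7.4 / 18.64 * 100 = 39.7%

39.7


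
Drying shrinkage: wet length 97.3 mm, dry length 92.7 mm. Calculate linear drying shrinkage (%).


DS = (97.3 - 92.7) / 97.3 * 100 = 4.73%

4.73


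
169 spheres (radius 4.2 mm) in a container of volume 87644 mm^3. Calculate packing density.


V_sphere = 4/3*pi*4.2^3 = 310.3391 mm^3
Total V = 169*310.3391 = 52447.3079 mm^3
PD = 52447.3079 / 87644 = 0.598

0.598


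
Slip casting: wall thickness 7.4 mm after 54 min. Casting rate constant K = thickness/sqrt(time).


K = 7.4 / sqrt(54) = 7.4 / 7.3485 = 1.007 mm/min^0.5

1.007


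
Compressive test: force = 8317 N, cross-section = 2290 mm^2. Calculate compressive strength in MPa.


CS = 8317 / 2290 = 3.6 MPa

3.6


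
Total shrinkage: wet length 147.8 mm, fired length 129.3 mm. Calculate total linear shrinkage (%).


TS = (147.8 - 129.3) / 147.8 * 100 = 12.52%

12.52


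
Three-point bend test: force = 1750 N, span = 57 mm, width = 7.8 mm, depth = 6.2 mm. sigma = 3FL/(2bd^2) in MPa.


sigma = 3*1750*57/(2*7.8*6.2^2) = 499.0 MPa

499.0


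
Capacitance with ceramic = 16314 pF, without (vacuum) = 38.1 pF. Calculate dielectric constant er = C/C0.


er = 16314 / 38.1 = 428.19

428.19


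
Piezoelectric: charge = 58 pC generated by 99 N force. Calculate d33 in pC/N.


d33 = 58 / 99 = 0.6 pC/N

0.6


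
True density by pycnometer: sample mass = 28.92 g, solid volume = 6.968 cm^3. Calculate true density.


TD = 28.92 / 6.968 = 4.15 g/cm^3

4.15


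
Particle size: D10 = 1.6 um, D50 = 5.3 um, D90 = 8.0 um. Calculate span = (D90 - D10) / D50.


Span = (8.0 - 1.6) / 5.3 = 6.4 / 5.3 = 1.208

1.208


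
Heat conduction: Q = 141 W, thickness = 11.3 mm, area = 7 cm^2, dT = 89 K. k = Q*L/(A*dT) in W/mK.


k = 141*11.3/1000/(7/10000*89) = 25.57 W/mK

25.57


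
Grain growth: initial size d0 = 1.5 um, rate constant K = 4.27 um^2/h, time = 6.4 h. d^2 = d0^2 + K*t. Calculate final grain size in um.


d^2 = 1.5^2 + 4.27*6.4 = 29.578
d = sqrt(29.578) = 5.44 um

5.44


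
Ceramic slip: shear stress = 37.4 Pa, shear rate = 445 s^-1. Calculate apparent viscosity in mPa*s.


eta = tau/gamma * 1000 = 37.4/445 * 1000 = 84.0 mPa*s

84.0


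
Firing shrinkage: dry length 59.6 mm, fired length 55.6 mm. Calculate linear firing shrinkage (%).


FS = (59.6 - 55.6) / 59.6 * 100 = 6.71%

6.71


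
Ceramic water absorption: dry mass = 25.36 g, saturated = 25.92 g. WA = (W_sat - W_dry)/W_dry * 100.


WA = (25.92 - 25.36) / 25.36 * 100 = 2.21%

2.21


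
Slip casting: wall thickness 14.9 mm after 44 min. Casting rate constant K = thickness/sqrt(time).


K = 14.9 / sqrt(44) = 14.9 / 6.6332 = 2.246 mm/min^0.5

2.246


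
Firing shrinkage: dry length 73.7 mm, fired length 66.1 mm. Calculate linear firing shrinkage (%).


FS = (73.7 - 66.1) / 73.7 * 100 = 10.31%

10.31


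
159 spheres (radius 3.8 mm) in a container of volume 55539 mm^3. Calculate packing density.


V_sphere = 4/3*pi*3.8^3 = 229.8473 mm^3
Total V = 159*229.8473 = 36545.7207 mm^3
PD = 36545.7207 / 55539 = 0.658

0.658


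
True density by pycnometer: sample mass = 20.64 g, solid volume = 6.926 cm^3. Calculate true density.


TD = 20.64 / 6.926 = 2.98 g/cm^3

2.98


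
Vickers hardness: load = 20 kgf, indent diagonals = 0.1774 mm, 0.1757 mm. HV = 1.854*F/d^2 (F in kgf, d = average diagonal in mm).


d_avg = (0.1774+0.1757)/2 = 0.17655 mm
HV = 1.854*20/0.17655^2 = 1190

1190


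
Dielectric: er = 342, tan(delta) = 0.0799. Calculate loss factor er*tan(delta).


Loss = 342 * 0.0799 = 27.326

27.326


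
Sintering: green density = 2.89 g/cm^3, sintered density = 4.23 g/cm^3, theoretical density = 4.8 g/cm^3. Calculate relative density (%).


Relative = 4.23 / 4.8 * 100 = 88.1%

88.1


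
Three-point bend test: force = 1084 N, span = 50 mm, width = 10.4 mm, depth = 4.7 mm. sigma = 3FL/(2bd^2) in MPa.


sigma = 3*1084*50/(2*10.4*4.7^2) = 353.9 MPa

353.9


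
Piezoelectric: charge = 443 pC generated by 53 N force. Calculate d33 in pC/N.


d33 = 443 / 53 = 8.4 pC/N

8.4


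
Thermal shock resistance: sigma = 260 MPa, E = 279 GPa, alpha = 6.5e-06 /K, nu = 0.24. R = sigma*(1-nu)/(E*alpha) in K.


R = 260*(1-0.24)/(279*1000*6.5e-06) = 109 K

109


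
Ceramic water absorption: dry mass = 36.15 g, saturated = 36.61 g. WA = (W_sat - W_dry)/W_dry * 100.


WA = (36.61 - 36.15) / 36.15 * 100 = 1.27%

1.27


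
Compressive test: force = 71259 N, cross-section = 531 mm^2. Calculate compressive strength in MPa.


CS = 71259 / 531 = 134.2 MPa

134.2


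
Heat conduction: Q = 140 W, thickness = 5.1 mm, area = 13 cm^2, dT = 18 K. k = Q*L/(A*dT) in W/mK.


k = 140*5.1/1000/(13/10000*18) = 30.51 W/mK

30.51


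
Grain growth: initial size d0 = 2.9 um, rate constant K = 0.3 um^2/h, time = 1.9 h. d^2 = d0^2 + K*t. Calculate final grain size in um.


d^2 = 2.9^2 + 0.3*1.9 = 8.98
d = sqrt(8.98) = 3.0 um

3.0


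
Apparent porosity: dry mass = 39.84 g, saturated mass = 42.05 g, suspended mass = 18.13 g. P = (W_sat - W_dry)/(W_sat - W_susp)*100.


P = (42.05 - 39.84) / (42.05 - 18.13) * 100 = 2.21 / 23.92 * 100 = 9.2%

9.2


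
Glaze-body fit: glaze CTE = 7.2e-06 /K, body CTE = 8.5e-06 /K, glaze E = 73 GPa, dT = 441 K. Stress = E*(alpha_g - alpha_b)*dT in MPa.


Stress = 73*1000*(7.2e-06 - 8.5e-06)*441 = -41.9 MPa

-41.9


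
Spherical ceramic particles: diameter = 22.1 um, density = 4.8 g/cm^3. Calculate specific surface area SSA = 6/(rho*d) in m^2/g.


SSA = 6 / (4.8 * 22.1) = 0.057 m^2/g

0.057


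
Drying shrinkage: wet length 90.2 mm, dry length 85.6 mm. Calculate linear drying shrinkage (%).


DS = (90.2 - 85.6) / 90.2 * 100 = 5.1%

5.1


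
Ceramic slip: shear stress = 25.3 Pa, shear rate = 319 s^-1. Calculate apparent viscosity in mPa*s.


eta = tau/gamma * 1000 = 25.3/319 * 1000 = 79.3 mPa*s

79.3


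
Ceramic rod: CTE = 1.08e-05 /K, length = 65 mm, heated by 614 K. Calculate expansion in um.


dL = 1.08e-05 * 65 * 614 * 1000 = 431.028 um

431.028


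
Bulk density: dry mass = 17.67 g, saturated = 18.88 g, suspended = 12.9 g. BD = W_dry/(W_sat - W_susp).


BD = 17.67 / (18.88 - 12.9) = 17.67 / 5.98 = 2.955 g/cm^3

2.955


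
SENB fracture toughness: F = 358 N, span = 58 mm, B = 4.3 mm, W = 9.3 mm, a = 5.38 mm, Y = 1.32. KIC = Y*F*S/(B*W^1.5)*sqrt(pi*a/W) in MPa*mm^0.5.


KIC = 1.32*358*58/(4.3*9.3^1.5)*sqrt(pi*5.38/9.3) = 302.98

302.98


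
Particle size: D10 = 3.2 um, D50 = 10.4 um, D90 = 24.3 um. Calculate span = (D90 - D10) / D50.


Span = (24.3 - 3.2) / 10.4 = 21.1 / 10.4 = 2.029

2.029


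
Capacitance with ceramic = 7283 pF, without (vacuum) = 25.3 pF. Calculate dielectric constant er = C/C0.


er = 7283 / 25.3 = 287.87

287.87


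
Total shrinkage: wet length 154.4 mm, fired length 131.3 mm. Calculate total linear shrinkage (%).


TS = (154.4 - 131.3) / 154.4 * 100 = 14.96%

14.96


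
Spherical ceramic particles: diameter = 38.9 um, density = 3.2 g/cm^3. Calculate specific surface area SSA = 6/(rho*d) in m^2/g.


SSA = 6 / (3.2 * 38.9) = 0.048 m^2/g

0.048


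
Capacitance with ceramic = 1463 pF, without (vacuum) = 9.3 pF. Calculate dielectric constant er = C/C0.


er = 1463 / 9.3 = 157.31

157.31


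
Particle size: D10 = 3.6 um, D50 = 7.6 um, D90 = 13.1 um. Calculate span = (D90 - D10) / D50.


Span = (13.1 - 3.6) / 7.6 = 9.5 / 7.6 = 1.25

1.25


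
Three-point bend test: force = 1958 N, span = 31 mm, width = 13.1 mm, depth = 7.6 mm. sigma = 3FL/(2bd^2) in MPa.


sigma = 3*1958*31/(2*13.1*7.6^2) = 120.3 MPa

120.3


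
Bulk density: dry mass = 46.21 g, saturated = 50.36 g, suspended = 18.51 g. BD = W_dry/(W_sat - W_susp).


BD = 46.21 / (50.36 - 18.51) = 46.21 / 31.85 = 1.451 g/cm^3

1.451


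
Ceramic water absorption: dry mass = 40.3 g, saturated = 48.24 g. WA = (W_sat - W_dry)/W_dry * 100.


WA = (48.24 - 40.3) / 40.3 * 100 = 19.7%

19.7


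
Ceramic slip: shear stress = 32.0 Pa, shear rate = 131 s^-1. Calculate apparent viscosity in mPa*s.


eta = tau/gamma * 1000 = 32.0/131 * 1000 = 244.3 mPa*s

244.3


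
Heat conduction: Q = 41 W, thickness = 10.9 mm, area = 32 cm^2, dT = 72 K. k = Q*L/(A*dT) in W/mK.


k = 41*10.9/1000/(32/10000*72) = 1.94 W/mK

1.94


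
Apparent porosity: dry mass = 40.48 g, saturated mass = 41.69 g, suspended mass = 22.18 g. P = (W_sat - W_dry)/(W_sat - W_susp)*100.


P = (41.69 - 40.48) / (41.69 - 22.18) * 100 = 1.21 / 19.51 * 100 = 6.2%

6.2


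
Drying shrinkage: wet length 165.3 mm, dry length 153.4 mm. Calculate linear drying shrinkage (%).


DS = (165.3 - 153.4) / 165.3 * 100 = 7.2%

7.2


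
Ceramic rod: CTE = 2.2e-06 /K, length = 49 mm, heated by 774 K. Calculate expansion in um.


dL = 2.2e-06 * 49 * 774 * 1000 = 83.437 um

83.437


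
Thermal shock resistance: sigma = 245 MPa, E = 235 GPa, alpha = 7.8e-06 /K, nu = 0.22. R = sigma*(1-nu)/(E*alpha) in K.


R = 245*(1-0.22)/(235*1000*7.8e-06) = 104 K

104


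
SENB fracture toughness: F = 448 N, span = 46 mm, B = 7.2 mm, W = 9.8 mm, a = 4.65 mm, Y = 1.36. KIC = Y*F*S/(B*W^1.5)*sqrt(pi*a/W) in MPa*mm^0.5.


KIC = 1.36*448*46/(7.2*9.8^1.5)*sqrt(pi*4.65/9.8) = 154.91

154.91


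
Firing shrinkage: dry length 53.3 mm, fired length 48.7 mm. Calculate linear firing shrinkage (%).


FS = (53.3 - 48.7) / 53.3 * 100 = 8.63%

8.63


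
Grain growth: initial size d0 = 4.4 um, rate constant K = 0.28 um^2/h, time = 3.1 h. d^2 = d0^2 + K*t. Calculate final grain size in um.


d^2 = 4.4^2 + 0.28*3.1 = 20.228
d = sqrt(20.228) = 4.5 um

4.5


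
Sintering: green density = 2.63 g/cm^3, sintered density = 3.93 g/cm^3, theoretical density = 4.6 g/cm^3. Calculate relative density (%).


Relative = 3.93 / 4.6 * 100 = 85.4%

85.4


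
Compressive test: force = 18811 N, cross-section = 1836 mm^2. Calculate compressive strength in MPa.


CS = 18811 / 1836 = 10.2 MPa

10.2


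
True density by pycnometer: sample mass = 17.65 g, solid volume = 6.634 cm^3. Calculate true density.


TD = 17.65 / 6.634 = 2.661 g/cm^3

2.661


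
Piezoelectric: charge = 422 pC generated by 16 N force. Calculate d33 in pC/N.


d33 = 422 / 16 = 26.4 pC/N

26.4


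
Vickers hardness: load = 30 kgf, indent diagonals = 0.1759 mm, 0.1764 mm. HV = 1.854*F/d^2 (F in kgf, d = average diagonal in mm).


d_avg = (0.1759+0.1764)/2 = 0.17615 mm
HV = 1.854*30/0.17615^2 = 1793

1793


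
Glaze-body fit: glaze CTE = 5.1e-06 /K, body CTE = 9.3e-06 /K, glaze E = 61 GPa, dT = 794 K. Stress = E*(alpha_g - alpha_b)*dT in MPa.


Stress = 61*1000*(5.1e-06 - 9.3e-06)*794 = -203.4 MPa

-203.4


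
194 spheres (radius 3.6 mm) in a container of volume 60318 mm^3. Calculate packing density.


V_sphere = 4/3*pi*3.6^3 = 195.4322 mm^3
Total V = 194*195.4322 = 37913.8468 mm^3
PD = 37913.8468 / 60318 = 0.629

0.629


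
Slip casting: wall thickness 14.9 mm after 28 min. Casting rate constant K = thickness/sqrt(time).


K = 14.9 / sqrt(28) = 14.9 / 5.2915 = 2.816 mm/min^0.5

2.816


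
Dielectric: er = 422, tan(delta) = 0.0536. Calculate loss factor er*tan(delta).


Loss = 422 * 0.0536 = 22.619

22.619


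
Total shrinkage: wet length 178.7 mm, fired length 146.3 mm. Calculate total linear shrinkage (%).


TS = (178.7 - 146.3) / 178.7 * 100 = 18.13%

18.13


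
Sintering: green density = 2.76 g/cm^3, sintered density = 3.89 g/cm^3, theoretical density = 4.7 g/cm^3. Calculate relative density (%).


Relative = 3.89 / 4.7 * 100 = 82.8%

82.8


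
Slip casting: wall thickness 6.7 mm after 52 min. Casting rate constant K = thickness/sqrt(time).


K = 6.7 / sqrt(52) = 6.7 / 7.2111 = 0.929 mm/min^0.5

0.929


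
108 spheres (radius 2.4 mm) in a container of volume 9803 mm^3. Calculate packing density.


V_sphere = 4/3*pi*2.4^3 = 57.9058 mm^3
Total V = 108*57.9058 = 6253.8264 mm^3
PD = 6253.8264 / 9803 = 0.638

0.638


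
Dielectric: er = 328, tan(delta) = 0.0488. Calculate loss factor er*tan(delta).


Loss = 328 * 0.0488 = 16.006

16.006


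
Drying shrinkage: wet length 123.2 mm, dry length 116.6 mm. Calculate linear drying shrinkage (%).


DS = (123.2 - 116.6) / 123.2 * 100 = 5.36%

5.36


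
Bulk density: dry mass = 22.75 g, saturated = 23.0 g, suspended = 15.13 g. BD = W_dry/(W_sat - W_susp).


BD = 22.75 / (23.0 - 15.13) = 22.75 / 7.87 = 2.891 g/cm^3

2.891


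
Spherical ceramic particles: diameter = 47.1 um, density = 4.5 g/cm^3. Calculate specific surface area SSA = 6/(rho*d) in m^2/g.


SSA = 6 / (4.5 * 47.1) = 0.028 m^2/g

0.028


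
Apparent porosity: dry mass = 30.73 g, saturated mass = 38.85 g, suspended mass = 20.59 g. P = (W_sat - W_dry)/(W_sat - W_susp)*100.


P = (38.85 - 30.73) / (38.85 - 20.59) * 100 = 8.12 / 18.26 * 100 = 44.5%

44.5


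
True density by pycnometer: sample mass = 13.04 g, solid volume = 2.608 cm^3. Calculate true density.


TD = 13.04 / 2.608 = 5.0 g/cm^3

5.0


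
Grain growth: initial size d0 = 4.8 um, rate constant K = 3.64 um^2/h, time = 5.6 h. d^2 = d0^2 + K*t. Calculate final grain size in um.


d^2 = 4.8^2 + 3.64*5.6 = 43.424
d = sqrt(43.424) = 6.59 um

6.59


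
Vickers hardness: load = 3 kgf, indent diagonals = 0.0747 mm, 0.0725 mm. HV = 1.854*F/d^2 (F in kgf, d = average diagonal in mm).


d_avg = (0.0747+0.0725)/2 = 0.0736 mm
HV = 1.854*3/0.0736^2 = 1027

1027


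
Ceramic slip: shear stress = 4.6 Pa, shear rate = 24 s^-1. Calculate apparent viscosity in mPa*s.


eta = tau/gamma * 1000 = 4.6/24 * 1000 = 191.7 mPa*s

191.7


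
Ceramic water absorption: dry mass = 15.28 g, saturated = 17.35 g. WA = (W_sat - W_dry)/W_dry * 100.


WA = (17.35 - 15.28) / 15.28 * 100 = 13.55%

13.55


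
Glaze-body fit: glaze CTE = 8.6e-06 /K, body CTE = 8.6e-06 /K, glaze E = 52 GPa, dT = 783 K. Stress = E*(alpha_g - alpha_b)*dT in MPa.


Stress = 52*1000*(8.6e-06 - 8.6e-06)*783 = 0.0 MPa

0.0


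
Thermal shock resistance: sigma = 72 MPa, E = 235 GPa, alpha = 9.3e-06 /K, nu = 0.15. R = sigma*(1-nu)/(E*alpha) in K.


R = 72*(1-0.15)/(235*1000*9.3e-06) = 28 K

28


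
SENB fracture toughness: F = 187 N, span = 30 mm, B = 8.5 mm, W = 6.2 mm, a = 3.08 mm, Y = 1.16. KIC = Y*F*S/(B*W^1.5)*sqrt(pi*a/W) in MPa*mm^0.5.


KIC = 1.16*187*30/(8.5*6.2^1.5)*sqrt(pi*3.08/6.2) = 61.95

61.95


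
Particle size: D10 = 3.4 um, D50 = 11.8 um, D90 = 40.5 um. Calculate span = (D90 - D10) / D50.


Span = (40.5 - 3.4) / 11.8 = 37.1 / 11.8 = 3.144

3.144


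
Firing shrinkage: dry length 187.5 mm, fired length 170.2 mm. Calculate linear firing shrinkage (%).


FS = (187.5 - 170.2) / 187.5 * 100 = 9.23%

9.23


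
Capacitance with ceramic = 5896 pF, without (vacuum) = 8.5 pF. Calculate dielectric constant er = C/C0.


er = 5896 / 8.5 = 693.65

693.65


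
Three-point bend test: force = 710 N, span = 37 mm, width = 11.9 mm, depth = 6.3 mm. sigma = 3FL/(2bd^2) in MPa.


sigma = 3*710*37/(2*11.9*6.3^2) = 83.4 MPa

83.4


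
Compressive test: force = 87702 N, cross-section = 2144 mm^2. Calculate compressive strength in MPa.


CS = 87702 / 2144 = 40.9 MPa

40.9


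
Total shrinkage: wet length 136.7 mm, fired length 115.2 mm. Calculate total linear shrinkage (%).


TS = (136.7 - 115.2) / 136.7 * 100 = 15.73%

15.73


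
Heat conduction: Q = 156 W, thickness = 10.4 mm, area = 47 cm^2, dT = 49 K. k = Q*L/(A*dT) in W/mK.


k = 156*10.4/1000/(47/10000*49) = 7.04 W/mK

7.04


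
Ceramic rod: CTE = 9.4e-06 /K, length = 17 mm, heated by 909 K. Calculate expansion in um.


dL = 9.4e-06 * 17 * 909 * 1000 = 145.258 um

145.258


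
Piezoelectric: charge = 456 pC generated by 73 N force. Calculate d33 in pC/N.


d33 = 456 / 73 = 6.2 pC/N

6.2


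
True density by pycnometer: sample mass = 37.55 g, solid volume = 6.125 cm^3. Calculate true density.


TD = 37.55 / 6.125 = 6.131 g/cm^3

6.131


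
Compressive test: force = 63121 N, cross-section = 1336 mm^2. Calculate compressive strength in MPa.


CS = 63121 / 1336 = 47.2 MPa

47.2


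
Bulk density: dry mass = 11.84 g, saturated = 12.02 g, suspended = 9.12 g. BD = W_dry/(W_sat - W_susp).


BD = 11.84 / (12.02 - 9.12) = 11.84 / 2.9 = 4.083 g/cm^3

4.083


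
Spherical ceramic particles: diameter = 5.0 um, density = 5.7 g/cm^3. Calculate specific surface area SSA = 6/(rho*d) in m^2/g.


SSA = 6 / (5.7 * 5.0) = 0.211 m^2/g

0.211


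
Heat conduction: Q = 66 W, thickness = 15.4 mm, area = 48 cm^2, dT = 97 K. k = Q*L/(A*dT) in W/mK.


k = 66*15.4/1000/(48/10000*97) = 2.18 W/mK

2.18


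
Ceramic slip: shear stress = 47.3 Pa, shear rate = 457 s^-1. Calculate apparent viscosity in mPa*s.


eta = tau/gamma * 1000 = 47.3/457 * 1000 = 103.5 mPa*s

103.5


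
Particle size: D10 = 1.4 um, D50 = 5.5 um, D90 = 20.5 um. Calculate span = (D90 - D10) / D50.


Span = (20.5 - 1.4) / 5.5 = 19.1 / 5.5 = 3.473

3.473


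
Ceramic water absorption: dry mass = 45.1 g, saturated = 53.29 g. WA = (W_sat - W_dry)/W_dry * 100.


WA = (53.29 - 45.1) / 45.1 * 100 = 18.16%

18.16


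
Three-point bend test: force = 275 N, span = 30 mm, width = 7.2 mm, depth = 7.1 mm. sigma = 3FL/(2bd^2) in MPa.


sigma = 3*275*30/(2*7.2*7.1^2) = 34.1 MPa

34.1


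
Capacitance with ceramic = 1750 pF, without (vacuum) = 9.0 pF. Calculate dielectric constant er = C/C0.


er = 1750 / 9.0 = 194.44

194.44


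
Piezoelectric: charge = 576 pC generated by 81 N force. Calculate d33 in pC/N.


d33 = 576 / 81 = 7.1 pC/N

7.1


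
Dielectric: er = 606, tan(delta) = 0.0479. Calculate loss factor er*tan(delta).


Loss = 606 * 0.0479 = 29.027

29.027


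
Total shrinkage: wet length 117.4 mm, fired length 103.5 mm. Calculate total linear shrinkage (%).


TS = (117.4 - 103.5) / 117.4 * 100 = 11.84%

11.84


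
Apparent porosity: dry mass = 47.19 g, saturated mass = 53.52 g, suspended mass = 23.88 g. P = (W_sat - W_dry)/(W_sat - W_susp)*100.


P = (53.52 - 47.19) / (53.52 - 23.88) * 100 = 6.33 / 29.64 * 100 = 21.4%

21.4


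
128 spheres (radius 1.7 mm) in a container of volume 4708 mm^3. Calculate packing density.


V_sphere = 4/3*pi*1.7^3 = 20.5795 mm^3
Total V = 128*20.5795 = 2634.176 mm^3
PD = 2634.176 / 4708 = 0.56

0.56


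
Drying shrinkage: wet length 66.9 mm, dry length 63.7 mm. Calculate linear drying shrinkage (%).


DS = (66.9 - 63.7) / 66.9 * 100 = 4.78%

4.78


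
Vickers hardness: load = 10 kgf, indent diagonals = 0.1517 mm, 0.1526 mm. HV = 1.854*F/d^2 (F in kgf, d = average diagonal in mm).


d_avg = (0.1517+0.1526)/2 = 0.15215 mm
HV = 1.854*10/0.15215^2 = 801

801


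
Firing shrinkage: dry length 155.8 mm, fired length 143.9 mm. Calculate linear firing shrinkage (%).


FS = (155.8 - 143.9) / 155.8 * 100 = 7.64%

7.64


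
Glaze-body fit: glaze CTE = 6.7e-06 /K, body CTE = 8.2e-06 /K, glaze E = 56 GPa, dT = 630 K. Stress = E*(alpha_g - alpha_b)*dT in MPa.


Stress = 56*1000*(6.7e-06 - 8.2e-06)*630 = -52.9 MPa

-52.9


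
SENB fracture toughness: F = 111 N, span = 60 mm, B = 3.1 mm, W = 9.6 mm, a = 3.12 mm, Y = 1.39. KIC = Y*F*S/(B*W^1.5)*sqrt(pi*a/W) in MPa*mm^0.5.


KIC = 1.39*111*60/(3.1*9.6^1.5)*sqrt(pi*3.12/9.6) = 101.45

101.45


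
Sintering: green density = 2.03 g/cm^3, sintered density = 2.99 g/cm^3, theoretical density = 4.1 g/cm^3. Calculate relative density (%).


Relative = 2.99 / 4.1 * 100 = 72.9%

72.9


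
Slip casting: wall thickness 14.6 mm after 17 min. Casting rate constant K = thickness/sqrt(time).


K = 14.6 / sqrt(17) = 14.6 / 4.1231 = 3.541 mm/min^0.5

3.541


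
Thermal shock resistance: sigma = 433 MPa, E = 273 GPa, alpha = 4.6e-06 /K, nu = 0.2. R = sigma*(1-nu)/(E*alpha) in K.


R = 433*(1-0.2)/(273*1000*4.6e-06) = 276 K

276


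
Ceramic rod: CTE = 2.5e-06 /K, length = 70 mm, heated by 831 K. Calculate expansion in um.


dL = 2.5e-06 * 70 * 831 * 1000 = 145.425 um

145.425


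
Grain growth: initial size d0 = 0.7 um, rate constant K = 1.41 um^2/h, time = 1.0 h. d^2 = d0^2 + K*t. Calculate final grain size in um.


d^2 = 0.7^2 + 1.41*1.0 = 1.9
d = sqrt(1.9) = 1.38 um

1.38


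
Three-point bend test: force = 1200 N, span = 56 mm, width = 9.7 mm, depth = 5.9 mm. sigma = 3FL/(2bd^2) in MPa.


sigma = 3*1200*56/(2*9.7*5.9^2) = 298.5 MPa

298.5


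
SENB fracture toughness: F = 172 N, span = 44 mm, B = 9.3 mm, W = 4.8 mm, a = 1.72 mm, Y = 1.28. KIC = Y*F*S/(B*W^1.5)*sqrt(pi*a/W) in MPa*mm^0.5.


KIC = 1.28*172*44/(9.3*4.8^1.5)*sqrt(pi*1.72/4.8) = 105.09

105.09


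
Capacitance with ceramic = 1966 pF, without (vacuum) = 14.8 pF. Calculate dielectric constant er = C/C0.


er = 1966 / 14.8 = 132.84

132.84


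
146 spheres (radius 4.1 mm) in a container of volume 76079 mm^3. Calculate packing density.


V_sphere = 4/3*pi*4.1^3 = 288.6956 mm^3
Total V = 146*288.6956 = 42149.5576 mm^3
PD = 42149.5576 / 76079 = 0.554

0.554


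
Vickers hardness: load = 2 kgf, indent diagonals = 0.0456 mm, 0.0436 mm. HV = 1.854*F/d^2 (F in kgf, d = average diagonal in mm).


d_avg = (0.0456+0.0436)/2 = 0.0446 mm
HV = 1.854*2/0.0446^2 = 1864

1864


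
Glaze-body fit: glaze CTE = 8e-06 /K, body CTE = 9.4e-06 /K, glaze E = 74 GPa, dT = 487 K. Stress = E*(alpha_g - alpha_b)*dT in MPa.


Stress = 74*1000*(8e-06 - 9.4e-06)*487 = -50.5 MPa

-50.5


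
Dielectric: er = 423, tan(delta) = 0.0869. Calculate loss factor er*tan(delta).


Loss = 423 * 0.0869 = 36.759

36.759


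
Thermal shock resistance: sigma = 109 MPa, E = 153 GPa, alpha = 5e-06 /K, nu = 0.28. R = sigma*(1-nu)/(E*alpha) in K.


R = 109*(1-0.28)/(153*1000*5e-06) = 103 K

103


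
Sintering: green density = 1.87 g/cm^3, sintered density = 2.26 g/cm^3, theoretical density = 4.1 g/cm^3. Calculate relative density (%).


Relative = 2.26 / 4.1 * 100 = 55.1%

55.1


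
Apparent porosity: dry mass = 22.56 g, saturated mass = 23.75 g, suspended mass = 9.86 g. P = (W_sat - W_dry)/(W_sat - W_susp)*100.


P = (23.75 - 22.56) / (23.75 - 9.86) * 100 = 1.19 / 13.89 * 100 = 8.6%

8.6


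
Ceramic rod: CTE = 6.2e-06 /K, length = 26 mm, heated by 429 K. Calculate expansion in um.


dL = 6.2e-06 * 26 * 429 * 1000 = 69.155 um

69.155


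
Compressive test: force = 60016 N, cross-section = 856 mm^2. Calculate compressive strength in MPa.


CS = 60016 / 856 = 70.1 MPa

70.1


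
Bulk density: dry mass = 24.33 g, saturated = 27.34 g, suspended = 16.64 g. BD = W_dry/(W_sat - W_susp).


BD = 24.33 / (27.34 - 16.64) = 24.33 / 10.7 = 2.274 g/cm^3

2.274


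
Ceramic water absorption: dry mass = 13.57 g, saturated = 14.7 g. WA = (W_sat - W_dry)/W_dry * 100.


WA = (14.7 - 13.57) / 13.57 * 100 = 8.33%

8.33


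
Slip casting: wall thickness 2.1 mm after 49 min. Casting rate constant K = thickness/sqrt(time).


K = 2.1 / sqrt(49) = 2.1 / 7.0 = 0.3 mm/min^0.5

0.3


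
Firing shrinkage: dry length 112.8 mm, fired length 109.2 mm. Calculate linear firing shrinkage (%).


FS = (112.8 - 109.2) / 112.8 * 100 = 3.19%

3.19


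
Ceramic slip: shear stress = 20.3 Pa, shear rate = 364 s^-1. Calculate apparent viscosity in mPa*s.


eta = tau/gamma * 1000 = 20.3/364 * 1000 = 55.8 mPa*s

55.8


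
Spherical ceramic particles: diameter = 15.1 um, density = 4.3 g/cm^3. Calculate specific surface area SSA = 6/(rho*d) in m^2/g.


SSA = 6 / (4.3 * 15.1) = 0.092 m^2/g

0.092


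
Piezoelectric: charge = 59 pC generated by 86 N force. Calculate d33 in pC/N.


d33 = 59 / 86 = 0.7 pC/N

0.7


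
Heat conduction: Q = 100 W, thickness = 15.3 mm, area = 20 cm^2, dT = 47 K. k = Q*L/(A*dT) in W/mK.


k = 100*15.3/1000/(20/10000*47) = 16.28 W/mK

16.28


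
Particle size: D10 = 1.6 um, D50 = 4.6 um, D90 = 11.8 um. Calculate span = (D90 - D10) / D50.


Span = (11.8 - 1.6) / 4.6 = 10.2 / 4.6 = 2.217

2.217


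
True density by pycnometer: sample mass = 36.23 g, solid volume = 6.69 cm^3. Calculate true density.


TD = 36.23 / 6.69 = 5.416 g/cm^3

5.416


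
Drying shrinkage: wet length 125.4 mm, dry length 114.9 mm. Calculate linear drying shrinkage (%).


DS = (125.4 - 114.9) / 125.4 * 100 = 8.37%

8.37


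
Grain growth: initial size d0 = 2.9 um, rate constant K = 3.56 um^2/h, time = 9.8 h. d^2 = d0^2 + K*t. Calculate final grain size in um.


d^2 = 2.9^2 + 3.56*9.8 = 43.298
d = sqrt(43.298) = 6.58 um

6.58


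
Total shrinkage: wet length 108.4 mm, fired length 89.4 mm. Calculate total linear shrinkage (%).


TS = (108.4 - 89.4) / 108.4 * 100 = 17.53%

17.53


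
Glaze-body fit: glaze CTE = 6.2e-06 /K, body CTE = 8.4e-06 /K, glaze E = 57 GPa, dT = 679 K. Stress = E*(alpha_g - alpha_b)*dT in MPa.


Stress = 57*1000*(6.2e-06 - 8.4e-06)*679 = -85.1 MPa

-85.1


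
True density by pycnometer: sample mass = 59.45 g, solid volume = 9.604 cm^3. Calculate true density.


TD = 59.45 / 9.604 = 6.19 g/cm^3

6.19


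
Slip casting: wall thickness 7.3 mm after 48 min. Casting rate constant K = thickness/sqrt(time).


K = 7.3 / sqrt(48) = 7.3 / 6.9282 = 1.054 mm/min^0.5

1.054


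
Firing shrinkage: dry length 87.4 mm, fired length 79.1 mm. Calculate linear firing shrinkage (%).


FS = (87.4 - 79.1) / 87.4 * 100 = 9.5%

9.5


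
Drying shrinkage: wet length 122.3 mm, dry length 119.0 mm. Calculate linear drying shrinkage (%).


DS = (122.3 - 119.0) / 122.3 * 100 = 2.7%

2.7


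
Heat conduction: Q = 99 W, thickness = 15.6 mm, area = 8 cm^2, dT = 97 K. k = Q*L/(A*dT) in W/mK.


k = 99*15.6/1000/(8/10000*97) = 19.9 W/mK

19.9


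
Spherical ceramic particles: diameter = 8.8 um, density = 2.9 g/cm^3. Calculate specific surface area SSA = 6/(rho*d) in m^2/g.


SSA = 6 / (2.9 * 8.8) = 0.235 m^2/g

0.235


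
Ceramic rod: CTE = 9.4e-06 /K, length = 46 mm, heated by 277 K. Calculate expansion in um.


dL = 9.4e-06 * 46 * 277 * 1000 = 119.775 um

119.775


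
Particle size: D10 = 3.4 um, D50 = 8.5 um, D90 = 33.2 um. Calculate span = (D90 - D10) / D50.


Span = (33.2 - 3.4) / 8.5 = 29.8 / 8.5 = 3.506

3.506


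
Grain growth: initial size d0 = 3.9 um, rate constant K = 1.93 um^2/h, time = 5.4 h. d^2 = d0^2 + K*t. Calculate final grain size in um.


d^2 = 3.9^2 + 1.93*5.4 = 25.632
d = sqrt(25.632) = 5.06 um

5.06


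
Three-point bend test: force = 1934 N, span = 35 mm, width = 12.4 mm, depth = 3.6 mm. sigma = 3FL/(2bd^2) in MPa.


sigma = 3*1934*35/(2*12.4*3.6^2) = 631.8 MPa

631.8


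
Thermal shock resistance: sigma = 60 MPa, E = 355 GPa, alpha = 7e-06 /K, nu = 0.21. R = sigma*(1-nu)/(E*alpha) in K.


R = 60*(1-0.21)/(355*1000*7e-06) = 19 K

19


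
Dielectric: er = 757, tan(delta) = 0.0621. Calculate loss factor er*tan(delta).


Loss = 757 * 0.0621 = 47.01

47.01


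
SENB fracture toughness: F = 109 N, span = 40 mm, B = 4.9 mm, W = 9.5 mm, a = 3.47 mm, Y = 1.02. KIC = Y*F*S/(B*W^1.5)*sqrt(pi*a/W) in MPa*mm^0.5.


KIC = 1.02*109*40/(4.9*9.5^1.5)*sqrt(pi*3.47/9.5) = 33.2

33.2


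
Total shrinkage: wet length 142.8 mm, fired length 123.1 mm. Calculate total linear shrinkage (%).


TS = (142.8 - 123.1) / 142.8 * 100 = 13.8%

13.8


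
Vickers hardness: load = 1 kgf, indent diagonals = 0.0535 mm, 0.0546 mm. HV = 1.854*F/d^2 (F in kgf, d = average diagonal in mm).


d_avg = (0.0535+0.0546)/2 = 0.05405 mm
HV = 1.854*1/0.05405^2 = 635

635


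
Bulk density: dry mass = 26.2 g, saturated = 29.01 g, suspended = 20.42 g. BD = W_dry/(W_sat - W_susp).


BD = 26.2 / (29.01 - 20.42) = 26.2 / 8.59 = 3.05 g/cm^3

3.05


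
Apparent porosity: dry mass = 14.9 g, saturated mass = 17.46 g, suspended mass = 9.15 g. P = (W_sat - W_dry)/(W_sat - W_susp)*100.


P = (17.46 - 14.9) / (17.46 - 9.15) * 100 = 2.56 / 8.31 * 100 = 30.8%

30.8


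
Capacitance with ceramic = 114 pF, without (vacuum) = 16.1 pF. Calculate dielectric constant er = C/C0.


er = 114 / 16.1 = 7.08

7.08


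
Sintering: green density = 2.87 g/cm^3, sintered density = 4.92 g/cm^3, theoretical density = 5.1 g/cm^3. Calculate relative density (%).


Relative = 4.92 / 5.1 * 100 = 96.5%

96.5


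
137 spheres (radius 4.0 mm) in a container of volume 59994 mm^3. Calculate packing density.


V_sphere = 4/3*pi*4.0^3 = 268.0826 mm^3
Total V = 137*268.0826 = 36727.3162 mm^3
PD = 36727.3162 / 59994 = 0.612

0.612


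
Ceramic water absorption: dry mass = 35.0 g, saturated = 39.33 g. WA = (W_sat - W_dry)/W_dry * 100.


WA = (39.33 - 35.0) / 35.0 * 100 = 12.37%

12.37


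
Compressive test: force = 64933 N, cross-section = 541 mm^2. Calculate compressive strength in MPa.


CS = 64933 / 541 = 120.0 MPa

120.0
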